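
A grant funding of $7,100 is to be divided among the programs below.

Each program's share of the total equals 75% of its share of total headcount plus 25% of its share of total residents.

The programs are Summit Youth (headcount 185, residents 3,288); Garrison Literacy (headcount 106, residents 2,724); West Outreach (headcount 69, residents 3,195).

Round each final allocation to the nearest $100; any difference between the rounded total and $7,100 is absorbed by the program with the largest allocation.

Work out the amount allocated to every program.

Summit Youth: $3,400; Garrison Literacy: $2,100; West Outreach: $1,600

Totals — headcount 360, residents 9,207.
Composite weights (75% headcount + 25% residents): Summit Youth 0.4747; Garrison Literacy 0.2948; West Outreach 0.2305.
Unrounded shares: Summit Youth 3,370.35; Garrison Literacy 2,093.07; West Outreach 1,636.58.
Rounded to nearest $100: Summit Youth $3,400; Garrison Literacy $2,100; West Outreach $1,600. Sum = $7,100.
No rounding difference to absorb.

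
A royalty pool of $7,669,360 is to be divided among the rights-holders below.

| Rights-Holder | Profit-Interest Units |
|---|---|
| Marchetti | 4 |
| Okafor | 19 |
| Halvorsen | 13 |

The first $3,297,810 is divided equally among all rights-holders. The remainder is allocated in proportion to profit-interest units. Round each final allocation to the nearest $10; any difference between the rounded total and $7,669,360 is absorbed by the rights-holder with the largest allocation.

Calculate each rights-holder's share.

Marchetti: $1,585,000; Okafor: $3,406,470; Halvorsen: $2,677,890

$3,297,810 shared equally gives $1,099,270 per rights-holder.
Remainder $4,371,550 by profit-interest units (total 36): Marchetti 485,727.78 → $485,730; Okafor 2,307,206.94 → $2,307,210; Halvorsen 1,578,615.28 → $1,578,620.
Rounding difference −$10 on remainder applied to Okafor.
Totals: Marchetti $1,099,270 + $485,730 = $1,585,000; Okafor $1,099,270 + $2,307,200 = $3,406,470; Halvorsen $1,099,270 + $1,578,620 = $2,677,890.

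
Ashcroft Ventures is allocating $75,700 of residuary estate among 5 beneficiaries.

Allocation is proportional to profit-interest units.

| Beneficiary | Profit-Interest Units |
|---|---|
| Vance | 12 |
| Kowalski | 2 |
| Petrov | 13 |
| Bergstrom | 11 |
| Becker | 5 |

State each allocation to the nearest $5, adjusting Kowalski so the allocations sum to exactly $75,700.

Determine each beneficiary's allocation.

Vance: $21,125 | Kowalski: $3,525 | Petrov: $22,885 | Bergstrom: $19,365 | Becker: $8,800

Total profit-interest units = 43.
Proportional shares: Vance 12/43 × $75,700 = 21,125.58; Kowalski 2/43 × $75,700 = 3,520.93; Petrov 13/43 × $75,700 = 22,886.05; Bergstrom 11/43 × $75,700 = 19,365.12; Becker 5/43 × $75,700 = 8,802.33.
At nearest $5: Vance $21,125; Kowalski $3,520; Petrov $22,885; Bergstrom $19,365; Becker $8,800. Sum = $75,695.
Difference $75,700 − $75,695 = +$5 applied to Kowalski: Kowalski becomes $3,525.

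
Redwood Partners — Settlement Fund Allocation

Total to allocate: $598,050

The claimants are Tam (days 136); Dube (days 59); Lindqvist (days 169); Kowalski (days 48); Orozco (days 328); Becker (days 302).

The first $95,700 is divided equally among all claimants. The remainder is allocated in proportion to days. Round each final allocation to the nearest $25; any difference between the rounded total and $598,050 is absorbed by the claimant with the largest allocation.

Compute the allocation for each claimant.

Tam: $81,525 | Dube: $44,400 | Lindqvist: $97,425 | Kowalski: $39,100 | Orozco: $174,050 | Becker: $161,550

Equal tier: $95,700 ÷ 6 = $15,950 apiece.
Remainder $502,350 by days (total 1,042): Tam 65,565.83 → $65,575; Dube 28,444.00 → $28,450; Lindqvist 81,475.19 → $81,475; Kowalski 23,140.88 → $23,150; Orozco 158,129.37 → $158,125; Becker 145,594.72 → $145,600.
Rounding difference −$25 on remainder applied to Orozco.
Totals: Tam $15,950 + $65,575 = $81,525; Dube $15,950 + $28,450 = $44,400; Lindqvist $15,950 + $81,475 = $97,425; Kowalski $15,950 + $23,150 = $39,100; Orozco $15,950 + $158,100 = $174,050; Becker $15,950 + $145,600 = $161,550.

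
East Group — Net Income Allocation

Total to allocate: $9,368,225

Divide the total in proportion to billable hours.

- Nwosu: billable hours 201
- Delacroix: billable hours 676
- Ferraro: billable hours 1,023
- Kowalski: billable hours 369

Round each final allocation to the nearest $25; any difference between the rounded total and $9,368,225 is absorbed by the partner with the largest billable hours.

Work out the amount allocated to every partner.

Nwosu: $829,875 | Delacroix: $2,791,050 | Ferraro: $4,223,775 | Kowalski: $1,523,525

Total billable hours = 201 + 676 + 1,023 + 369 = 2,269.
Proportional shares: Nwosu 829,886.83; Delacroix 2,791,062.19; Ferraro 4,223,752.39; Kowalski 1,523,523.59.
At nearest $25: Nwosu $829,875; Delacroix $2,791,050; Ferraro $4,223,750; Kowalski $1,523,525. Sum = $9,368,200.
Difference $9,368,225 − $9,368,200 = +$25 applied to largest billable hours (Ferraro): Ferraro becomes $4,223,775.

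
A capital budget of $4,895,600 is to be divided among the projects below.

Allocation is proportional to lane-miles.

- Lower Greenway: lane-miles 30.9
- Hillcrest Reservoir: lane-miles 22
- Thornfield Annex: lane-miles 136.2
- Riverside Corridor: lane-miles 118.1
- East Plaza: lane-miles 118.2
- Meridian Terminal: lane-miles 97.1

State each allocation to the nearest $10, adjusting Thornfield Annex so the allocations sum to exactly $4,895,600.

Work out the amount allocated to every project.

Combined lane-miles = 522.5.
Proportional shares: Lower Greenway 30.9/522.5 × $4,895,600 = 289,519.69; Hillcrest Reservoir 22/522.5 × $4,895,600 = 206,130.53; Thornfield Annex 136.2/522.5 × $4,895,600 = 1,276,135.35; Riverside Corridor 118.1/522.5 × $4,895,600 = 1,106,546.14; East Plaza 118.2/522.5 × $4,895,600 = 1,107,483.10; Meridian Terminal 97.1/522.5 × $4,895,600 = 909,785.19.
After rounding ($10): Lower Greenway $289,520; Hillcrest Reservoir $206,130; Thornfield Annex $1,276,140; Riverside Corridor $1,106,550; East Plaza $1,107,480; Meridian Terminal $909,790. Sum = $4,895,610.
Difference $4,895,600 − $4,895,610 = −$10 applied to Thornfield Annex: Thornfield Annex becomes $1,276,130.

Lower Greenway: $289,520; Hillcrest Reservoir: $206,130; Thornfield Annex: $1,276,130; Riverside Corridor: $1,106,550; East Plaza: $1,107,480; Meridian Terminal: $909,790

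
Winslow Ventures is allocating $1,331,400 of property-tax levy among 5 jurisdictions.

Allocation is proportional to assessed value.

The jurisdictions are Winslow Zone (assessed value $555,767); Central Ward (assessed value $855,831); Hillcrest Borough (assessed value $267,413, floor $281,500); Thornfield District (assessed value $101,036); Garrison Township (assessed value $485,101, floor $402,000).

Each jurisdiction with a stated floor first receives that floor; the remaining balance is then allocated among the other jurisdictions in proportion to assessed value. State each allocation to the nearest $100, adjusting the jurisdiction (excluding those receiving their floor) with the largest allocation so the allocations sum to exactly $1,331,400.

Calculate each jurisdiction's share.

Winslow Zone: $238,000; Central Ward: $366,600; Hillcrest Borough: $281,500; Thornfield District: $43,300; Garrison Township: $402,000

Guaranteed amounts: Hillcrest Borough $281,500; Garrison Township $402,000. Remaining pool $647,900.
Remaining pool split over remaining assessed value 1,512,634: Winslow Zone 238,049.28 → $238,000; Central Ward 366,574.40 → $366,600; Thornfield District 43,276.31 → $43,300.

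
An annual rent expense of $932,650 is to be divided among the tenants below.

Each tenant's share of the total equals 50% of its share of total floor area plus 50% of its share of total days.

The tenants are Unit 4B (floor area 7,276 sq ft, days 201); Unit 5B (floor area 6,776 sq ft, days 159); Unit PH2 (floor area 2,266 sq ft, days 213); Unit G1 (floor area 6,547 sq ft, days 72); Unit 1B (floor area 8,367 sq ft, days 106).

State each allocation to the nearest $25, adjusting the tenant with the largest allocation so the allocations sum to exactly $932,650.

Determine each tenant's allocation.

Unit 4B: $233,450 | Unit 5B: $199,900 | Unit PH2: $166,100 | Unit G1: $142,450 | Unit 1B: $190,750

Totals — floor area 31,232, days 751.
Combined weights (50% floor area + 50% days): Unit 4B 0.2503; Unit 5B 0.2143; Unit PH2 0.1781; Unit G1 0.1527; Unit 1B 0.2045.
Unrounded shares: Unit 4B 233,446.65; Unit 5B 199,901.72; Unit PH2 166,093.60; Unit G1 142,460.85; Unit 1B 190,747.19.
Rounded to nearest $25: Unit 4B $233,450; Unit 5B $199,900; Unit PH2 $166,100; Unit G1 $142,450; Unit 1B $190,750. Sum = $932,650.
Sum already equals the total — no adjustment.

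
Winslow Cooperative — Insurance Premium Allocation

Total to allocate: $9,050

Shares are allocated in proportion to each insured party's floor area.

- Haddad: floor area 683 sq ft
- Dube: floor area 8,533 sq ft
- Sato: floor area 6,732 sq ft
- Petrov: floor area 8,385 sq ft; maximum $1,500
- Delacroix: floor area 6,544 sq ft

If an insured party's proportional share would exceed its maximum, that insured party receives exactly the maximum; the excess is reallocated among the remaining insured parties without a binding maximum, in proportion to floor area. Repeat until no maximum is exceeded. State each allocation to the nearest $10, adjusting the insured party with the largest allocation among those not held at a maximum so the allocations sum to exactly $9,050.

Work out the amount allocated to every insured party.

Combined floor area = 30,877.
Unconstrained shares: Haddad 200.19; Dube 2,501.01; Sato 1,973.14; Petrov 2,457.63; Delacroix 1,918.04.
Cap binds for Petrov ($1,500); balance $7,550 reallocated over remaining floor area 22,492.
Remaining shares: Haddad 229.27 → $230; Dube 2,864.31 → $2,860; Sato 2,259.76 → $2,260; Delacroix 2,196.66 → $2,200.

Haddad: $230; Dube: $2,860; Sato: $2,260; Petrov: $1,500; Delacroix: $2,200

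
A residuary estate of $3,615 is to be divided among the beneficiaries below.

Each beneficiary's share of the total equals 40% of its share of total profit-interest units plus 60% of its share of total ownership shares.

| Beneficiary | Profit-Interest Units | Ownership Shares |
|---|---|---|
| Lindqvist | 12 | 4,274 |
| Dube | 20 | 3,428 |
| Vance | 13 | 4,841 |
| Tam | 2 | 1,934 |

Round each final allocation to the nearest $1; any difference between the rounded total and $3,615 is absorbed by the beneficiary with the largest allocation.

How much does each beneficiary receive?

Profit-interest units total 47; ownership shares total 14,477.
Composite weights (40% profit-interest units + 60% ownership shares): Lindqvist 0.2793; Dube 0.3123; Vance 0.3113; Tam 0.0972.
Pro-rata amounts: Lindqvist 1,009.54; Dube 1,128.92; Vance 1,125.25; Tam 351.29.
Rounded to nearest $1: Lindqvist $1,010; Dube $1,129; Vance $1,125; Tam $351. Sum = $3,615.
Rounded total matches; no reconciliation needed.

Lindqvist: $1,010 | Dube: $1,129 | Vance: $1,125 | Tam: $351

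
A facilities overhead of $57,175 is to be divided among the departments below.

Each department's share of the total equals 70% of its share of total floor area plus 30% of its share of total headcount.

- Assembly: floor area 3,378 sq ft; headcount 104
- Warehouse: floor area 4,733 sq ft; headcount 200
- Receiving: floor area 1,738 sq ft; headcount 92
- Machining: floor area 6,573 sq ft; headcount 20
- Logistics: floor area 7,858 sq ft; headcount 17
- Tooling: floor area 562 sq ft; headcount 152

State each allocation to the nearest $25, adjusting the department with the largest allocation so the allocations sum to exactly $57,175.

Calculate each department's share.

Assembly: $8,500; Warehouse: $13,500; Receiving: $5,500; Machining: $11,175; Logistics: $13,150; Tooling: $5,350

Totals — floor area 24,842, headcount 585.
Composite weights (70% floor area + 30% headcount): Assembly 0.1485; Warehouse 0.2359; Receiving 0.0962; Machining 0.1955; Logistics 0.2301; Tooling 0.0938.
Raw shares: Assembly 8,491.57; Warehouse 13,489.35; Receiving 5,497.55; Machining 11,176.05; Logistics 13,158.33; Tooling 5,362.15.
At nearest $25: Assembly $8,500; Warehouse $13,500; Receiving $5,500; Machining $11,175; Logistics $13,150; Tooling $5,350. Sum = $57,175.
No rounding difference to absorb.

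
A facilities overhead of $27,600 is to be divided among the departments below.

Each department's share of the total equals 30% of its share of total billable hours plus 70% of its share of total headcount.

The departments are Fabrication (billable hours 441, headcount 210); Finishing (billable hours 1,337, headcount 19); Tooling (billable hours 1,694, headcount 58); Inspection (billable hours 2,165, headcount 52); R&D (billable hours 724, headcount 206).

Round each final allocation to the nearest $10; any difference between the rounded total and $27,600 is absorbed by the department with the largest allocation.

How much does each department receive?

Fabrication: $8,020; Finishing: $2,410; Tooling: $4,260; Inspection: $4,660; R&D: $8,250

Totals — billable hours 6,361, headcount 545.
Combined weights (30% billable hours + 70% headcount): Fabrication 0.2905; Finishing 0.0875; Tooling 0.1544; Inspection 0.1689; R&D 0.2987.
Unrounded shares: Fabrication 8,018.45; Finishing 2,413.89; Tooling 4,261.12; Inspection 4,661.52; R&D 8,245.02.
After rounding ($10): Fabrication $8,020; Finishing $2,410; Tooling $4,260; Inspection $4,660; R&D $8,250. Sum = $27,600.
Rounded total matches; no reconciliation needed.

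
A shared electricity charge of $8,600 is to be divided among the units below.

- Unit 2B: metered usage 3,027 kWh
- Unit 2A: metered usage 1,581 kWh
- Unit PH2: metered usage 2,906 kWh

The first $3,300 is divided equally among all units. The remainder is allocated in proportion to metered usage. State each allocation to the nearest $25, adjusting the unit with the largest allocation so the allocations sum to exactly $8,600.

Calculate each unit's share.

Unit 2B: $3,225 · Unit 2A: $2,225 · Unit PH2: $3,150

First tranche $3,300 split equally: $1,100 each.
Remainder $5,300 by metered usage (total 7,514): Unit 2B 2,135.09 → $2,125; Unit 2A 1,115.16 → $1,125; Unit PH2 2,049.75 → $2,050.
Totals: Unit 2B $1,100 + $2,125 = $3,225; Unit 2A $1,100 + $1,125 = $2,225; Unit PH2 $1,100 + $2,050 = $3,150.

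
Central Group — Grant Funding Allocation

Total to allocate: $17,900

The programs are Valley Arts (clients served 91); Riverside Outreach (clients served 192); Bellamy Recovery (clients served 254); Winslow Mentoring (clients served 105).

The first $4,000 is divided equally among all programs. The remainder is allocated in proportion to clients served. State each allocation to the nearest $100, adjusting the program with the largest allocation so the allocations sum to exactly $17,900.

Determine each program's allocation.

Valley Arts: $3,000 | Riverside Outreach: $5,200 | Bellamy Recovery: $6,400 | Winslow Mentoring: $3,300

Equal tier: $4,000 ÷ 4 = $1,000 apiece.
Remainder $13,900 by clients served (total 642): Valley Arts 1,970.25 → $2,000; Riverside Outreach 4,157.01 → $4,200; Bellamy Recovery 5,499.38 → $5,500; Winslow Mentoring 2,273.36 → $2,300.
Rounding difference −$100 on remainder applied to Bellamy Recovery.
Totals: Valley Arts $1,000 + $2,000 = $3,000; Riverside Outreach $1,000 + $4,200 = $5,200; Bellamy Recovery $1,000 + $5,400 = $6,400; Winslow Mentoring $1,000 + $2,300 = $3,300.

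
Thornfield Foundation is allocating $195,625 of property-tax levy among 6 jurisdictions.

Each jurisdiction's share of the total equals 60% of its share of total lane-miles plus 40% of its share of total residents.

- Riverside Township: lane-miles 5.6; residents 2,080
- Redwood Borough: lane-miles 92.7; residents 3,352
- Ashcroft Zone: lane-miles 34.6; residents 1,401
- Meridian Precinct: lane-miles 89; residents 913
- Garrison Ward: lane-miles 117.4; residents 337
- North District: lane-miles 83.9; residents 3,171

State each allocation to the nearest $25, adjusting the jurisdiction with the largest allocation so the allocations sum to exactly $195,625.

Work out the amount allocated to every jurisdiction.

Totals — lane-miles 423.2, residents 11,254.
Combined weights (60% lane-miles + 40% residents): Riverside Township 0.0819; Redwood Borough 0.2506; Ashcroft Zone 0.0989; Meridian Precinct 0.1586; Garrison Ward 0.1784; North District 0.2317.
Pro-rata amounts: Riverside Township 16,015.58; Redwood Borough 49,017.19; Ashcroft Zone 19,337.62; Meridian Precinct 31,032.42; Garrison Ward 34,904.21; North District 45,317.99.
Rounded to nearest $25: Riverside Township $16,025; Redwood Borough $49,025; Ashcroft Zone $19,350; Meridian Precinct $31,025; Garrison Ward $34,900; North District $45,325. Sum = $195,650.
Difference $195,625 − $195,650 = −$25 applied to largest allocation (Redwood Borough): Redwood Borough becomes $49,000.

Riverside Township: $16,025 · Redwood Borough: $49,000 · Ashcroft Zone: $19,350 · Meridian Precinct: $31,025 · Garrison Ward: $34,900 · North District: $45,325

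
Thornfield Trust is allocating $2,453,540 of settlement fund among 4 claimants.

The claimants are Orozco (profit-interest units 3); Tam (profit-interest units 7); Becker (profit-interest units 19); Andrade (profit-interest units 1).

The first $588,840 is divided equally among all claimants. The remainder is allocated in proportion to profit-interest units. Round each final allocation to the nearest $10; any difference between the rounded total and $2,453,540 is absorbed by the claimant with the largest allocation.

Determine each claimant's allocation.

Orozco: $333,680 | Tam: $582,310 | Becker: $1,328,180 | Andrade: $209,370

$588,840 shared equally gives $147,210 per claimant.
Remainder $1,864,700 by profit-interest units (total 30): Orozco 186,470.00 → $186,470; Tam 435,096.67 → $435,100; Becker 1,180,976.67 → $1,180,980; Andrade 62,156.67 → $62,160.
Rounding difference −$10 on remainder applied to Becker.
Totals: Orozco $147,210 + $186,470 = $333,680; Tam $147,210 + $435,100 = $582,310; Becker $147,210 + $1,180,970 = $1,328,180; Andrade $147,210 + $62,160 = $209,370.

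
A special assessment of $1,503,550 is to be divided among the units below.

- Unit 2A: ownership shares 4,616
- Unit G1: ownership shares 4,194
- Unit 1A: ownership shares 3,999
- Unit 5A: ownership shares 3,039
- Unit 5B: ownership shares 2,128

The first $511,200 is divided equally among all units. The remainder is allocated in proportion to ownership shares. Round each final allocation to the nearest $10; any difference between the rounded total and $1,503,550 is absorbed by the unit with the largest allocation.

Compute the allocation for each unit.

Unit 2A: $357,060; Unit G1: $333,770; Unit 1A: $323,000; Unit 5A: $270,010; Unit 5B: $219,710

Equal tier: $511,200 ÷ 5 = $102,240 apiece.
Remainder $992,350 by ownership shares (total 17,976): Unit 2A 254,822.41 → $254,820; Unit G1 231,526.25 → $231,530; Unit 1A 220,761.44 → $220,760; Unit 5A 167,765.45 → $167,770; Unit 5B 117,474.45 → $117,470.
Totals: Unit 2A $102,240 + $254,820 = $357,060; Unit G1 $102,240 + $231,530 = $333,770; Unit 1A $102,240 + $220,760 = $323,000; Unit 5A $102,240 + $167,770 = $270,010; Unit 5B $102,240 + $117,470 = $219,710.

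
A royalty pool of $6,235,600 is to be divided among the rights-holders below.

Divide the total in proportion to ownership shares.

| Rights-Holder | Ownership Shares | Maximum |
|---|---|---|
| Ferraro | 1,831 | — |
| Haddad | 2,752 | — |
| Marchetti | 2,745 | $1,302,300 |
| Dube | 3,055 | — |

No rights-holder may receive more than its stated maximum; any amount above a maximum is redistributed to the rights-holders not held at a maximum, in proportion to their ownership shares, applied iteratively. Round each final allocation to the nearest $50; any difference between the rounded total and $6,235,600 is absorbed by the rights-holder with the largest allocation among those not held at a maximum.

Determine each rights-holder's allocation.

Ownership shares total: 10,383.
Proportional shares (ignoring caps): Ferraro 1,099,622.81; Haddad 1,652,737.28; Marchetti 1,648,533.37; Dube 1,834,706.54.
Held at cap: Marchetti ($1,302,300); residual $4,933,300 reallocated over remaining ownership shares 7,638.
Remaining shares: Ferraro 1,182,622.72 → $1,182,600; Haddad 1,777,486.46 → $1,777,500; Dube 1,973,190.82 → $1,973,200.

Ferraro: $1,182,600 | Haddad: $1,777,500 | Marchetti: $1,302,300 | Dube: $1,973,200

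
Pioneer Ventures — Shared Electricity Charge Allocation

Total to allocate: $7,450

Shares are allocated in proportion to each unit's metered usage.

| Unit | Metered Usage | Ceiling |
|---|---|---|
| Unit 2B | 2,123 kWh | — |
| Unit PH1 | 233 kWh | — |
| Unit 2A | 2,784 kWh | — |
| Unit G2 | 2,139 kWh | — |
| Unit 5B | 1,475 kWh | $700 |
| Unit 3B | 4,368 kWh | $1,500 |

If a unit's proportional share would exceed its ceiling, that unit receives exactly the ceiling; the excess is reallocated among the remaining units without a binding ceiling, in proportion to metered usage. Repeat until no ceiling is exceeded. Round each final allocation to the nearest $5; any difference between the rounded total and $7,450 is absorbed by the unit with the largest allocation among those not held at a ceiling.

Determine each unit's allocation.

Sum of metered usage: 13,122.
Proportional shares (ignoring caps): Unit 2B 1,205.33; Unit PH1 132.29; Unit 2A 1,580.61; Unit G2 1,214.41; Unit 5B 837.43; Unit 3B 2,479.93.
Capped: Unit 5B ($700), Unit 3B ($1,500); residual $5,250 reallocated over remaining metered usage 7,279.
Remaining shares: Unit 2B 1,531.22 → $1,530; Unit PH1 168.05 → $170; Unit 2A 2,007.97 → $2,010; Unit G2 1,542.76 → $1,545.
Rounding difference −$5 applied to Unit 2A → $2,005.

Unit 2B: $1,530; Unit PH1: $170; Unit 2A: $2,005; Unit G2: $1,545; Unit 5B: $700; Unit 3B: $1,500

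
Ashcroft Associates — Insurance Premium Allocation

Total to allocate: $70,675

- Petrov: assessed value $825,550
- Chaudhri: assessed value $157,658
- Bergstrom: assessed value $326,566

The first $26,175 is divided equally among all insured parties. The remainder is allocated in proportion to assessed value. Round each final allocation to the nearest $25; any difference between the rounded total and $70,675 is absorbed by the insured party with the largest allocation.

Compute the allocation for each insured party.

Petrov: $36,775; Chaudhri: $14,075; Bergstrom: $19,825

Equal tier: $26,175 ÷ 3 = $8,725 apiece.
Remainder $44,500 by assessed value (total 1,309,774): Petrov 28,048.33 → $28,050; Chaudhri 5,356.48 → $5,350; Bergstrom 11,095.19 → $11,100.
Totals: Petrov $8,725 + $28,050 = $36,775; Chaudhri $8,725 + $5,350 = $14,075; Bergstrom $8,725 + $11,100 = $19,825.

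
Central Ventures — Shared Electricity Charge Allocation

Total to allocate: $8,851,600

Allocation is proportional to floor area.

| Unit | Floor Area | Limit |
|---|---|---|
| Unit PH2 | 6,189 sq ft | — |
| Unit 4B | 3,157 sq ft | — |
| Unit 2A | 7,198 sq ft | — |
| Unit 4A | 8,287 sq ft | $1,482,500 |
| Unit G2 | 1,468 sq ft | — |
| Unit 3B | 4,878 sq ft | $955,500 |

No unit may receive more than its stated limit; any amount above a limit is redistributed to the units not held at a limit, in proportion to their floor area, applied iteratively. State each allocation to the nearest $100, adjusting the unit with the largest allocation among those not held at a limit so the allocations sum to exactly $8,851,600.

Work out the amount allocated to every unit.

Unit PH2: $2,203,700; Unit 4B: $1,124,100; Unit 2A: $2,563,100; Unit 4A: $1,482,500; Unit G2: $522,700; Unit 3B: $955,500

Sum of floor area: 31,177.
Pro-rata shares before constraints: Unit PH2 1,757,146.37; Unit 4B 896,317.84; Unit 2A 2,043,616.02; Unit 4A 2,352,798.83; Unit G2 416,786.37; Unit 3B 1,384,934.56.
Held at cap: Unit 4A ($1,482,500), Unit 3B ($955,500); balance $6,413,600 reallocated over remaining floor area 18,012.
Redistributed shares: Unit PH2 2,203,740.31 → $2,203,700; Unit 4B 1,124,124.76 → $1,124,100; Unit 2A 2,563,018.70 → $2,563,000; Unit G2 522,716.23 → $522,700.
Rounding difference +$100 applied to Unit 2A → $2,563,100.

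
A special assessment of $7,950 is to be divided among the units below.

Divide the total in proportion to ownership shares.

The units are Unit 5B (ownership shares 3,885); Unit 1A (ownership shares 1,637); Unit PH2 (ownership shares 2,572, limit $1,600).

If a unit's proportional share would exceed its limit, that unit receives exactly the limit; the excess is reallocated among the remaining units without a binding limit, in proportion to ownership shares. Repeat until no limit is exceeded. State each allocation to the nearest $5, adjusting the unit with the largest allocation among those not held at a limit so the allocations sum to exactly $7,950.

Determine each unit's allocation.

Unit 5B: $4,470 · Unit 1A: $1,880 · Unit PH2: $1,600

Total ownership shares = 8,094.
Proportional shares (ignoring caps): Unit 5B 3,815.88; Unit 1A 1,607.88; Unit PH2 2,526.24.
Held at cap: Unit PH2 ($1,600); residual $6,350 reallocated over remaining ownership shares 5,522.
Redistributed shares: Unit 5B 4,467.54 → $4,470; Unit 1A 1,882.46 → $1,880.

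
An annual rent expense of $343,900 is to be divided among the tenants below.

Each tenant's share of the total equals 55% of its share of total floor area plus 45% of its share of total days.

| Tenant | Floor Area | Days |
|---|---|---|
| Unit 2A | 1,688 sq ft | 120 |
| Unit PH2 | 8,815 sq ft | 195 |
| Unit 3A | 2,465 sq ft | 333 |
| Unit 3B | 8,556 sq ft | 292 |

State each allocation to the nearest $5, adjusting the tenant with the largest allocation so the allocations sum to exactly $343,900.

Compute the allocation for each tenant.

Totals — floor area 21,524, days 940.
Blended shares (55% floor area + 45% days): Unit 2A 0.1006; Unit PH2 0.3186; Unit 3A 0.2224; Unit 3B 0.3584.
Proportional shares: Unit 2A 34,589.48; Unit PH2 109,566.41; Unit 3A 76,484.30; Unit 3B 123,259.81.
Rounded to nearest $5: Unit 2A $34,590; Unit PH2 $109,565; Unit 3A $76,485; Unit 3B $123,260. Sum = $343,900.
Rounded total matches; no reconciliation needed.

Unit 2A: $34,590; Unit PH2: $109,565; Unit 3A: $76,485; Unit 3B: $123,260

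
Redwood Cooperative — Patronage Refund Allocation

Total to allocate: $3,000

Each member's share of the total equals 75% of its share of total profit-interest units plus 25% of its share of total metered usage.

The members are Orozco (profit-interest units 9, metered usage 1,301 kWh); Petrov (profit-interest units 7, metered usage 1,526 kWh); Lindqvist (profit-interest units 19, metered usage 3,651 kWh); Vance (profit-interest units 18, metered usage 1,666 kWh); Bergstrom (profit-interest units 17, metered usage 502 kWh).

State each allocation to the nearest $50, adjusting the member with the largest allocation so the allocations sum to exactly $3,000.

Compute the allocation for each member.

Profit-interest units total 70; metered usage total 8,646.
Blended shares (75% profit-interest units + 25% metered usage): Orozco 0.1340; Petrov 0.1191; Lindqvist 0.3091; Vance 0.2410; Bergstrom 0.1967.
Unrounded shares: Orozco 402.14; Petrov 357.37; Lindqvist 927.42; Vance 723.09; Bergstrom 589.97.
After rounding ($50): Orozco $400; Petrov $350; Lindqvist $950; Vance $700; Bergstrom $600. Sum = $3,000.
Rounded total matches; no reconciliation needed.

Orozco: $400; Petrov: $350; Lindqvist: $950; Vance: $700; Bergstrom: $600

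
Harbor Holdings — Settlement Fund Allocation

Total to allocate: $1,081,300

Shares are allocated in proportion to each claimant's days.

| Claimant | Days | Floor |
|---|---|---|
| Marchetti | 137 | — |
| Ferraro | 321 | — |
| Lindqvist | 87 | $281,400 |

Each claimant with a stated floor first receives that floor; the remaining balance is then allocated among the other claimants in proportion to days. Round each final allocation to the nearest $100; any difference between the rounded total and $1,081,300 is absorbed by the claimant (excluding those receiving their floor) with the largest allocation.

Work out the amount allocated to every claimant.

Minimums first: Lindqvist $281,400. Remaining pool $799,900.
Remaining pool split over remaining days 458: Marchetti 239,271.40 → $239,300; Ferraro 560,628.60 → $560,600.

Marchetti: $239,300; Ferraro: $560,600; Lindqvist: $281,400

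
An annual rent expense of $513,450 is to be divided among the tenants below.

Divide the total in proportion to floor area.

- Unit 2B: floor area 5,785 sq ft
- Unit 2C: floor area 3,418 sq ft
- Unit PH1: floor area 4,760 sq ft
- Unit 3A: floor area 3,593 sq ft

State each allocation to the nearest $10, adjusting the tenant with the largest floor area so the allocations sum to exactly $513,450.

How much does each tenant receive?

Sum of floor area: 5,785 + 3,418 + 4,760 + 3,593 = 17,556.
Raw shares: Unit 2B 169,190.49; Unit 2C 99,964.23; Unit PH1 139,212.92; Unit 3A 105,082.36.
At nearest $10: Unit 2B $169,190; Unit 2C $99,960; Unit PH1 $139,210; Unit 3A $105,080. Sum = $513,440.
Difference $513,450 − $513,440 = +$10 applied to largest floor area (Unit 2B): Unit 2B becomes $169,200.

Unit 2B: $169,200 | Unit 2C: $99,960 | Unit PH1: $139,210 | Unit 3A: $105,080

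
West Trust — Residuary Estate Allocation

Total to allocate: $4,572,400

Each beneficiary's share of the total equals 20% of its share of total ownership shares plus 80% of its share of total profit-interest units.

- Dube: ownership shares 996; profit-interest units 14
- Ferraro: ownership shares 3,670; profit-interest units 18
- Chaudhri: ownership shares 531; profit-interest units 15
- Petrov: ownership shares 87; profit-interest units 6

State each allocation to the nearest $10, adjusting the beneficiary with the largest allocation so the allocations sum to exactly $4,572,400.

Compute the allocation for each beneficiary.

Totals — ownership shares 5,284, profit-interest units 53.
Combined weights (20% ownership shares + 80% profit-interest units): Dube 0.2490; Ferraro 0.4106; Chaudhri 0.2465; Petrov 0.0939.
Proportional shares: Dube 1,138,616.61; Ferraro 1,877,464.16; Chaudhri 1,127,158.35; Petrov 429,160.88.
At nearest $10: Dube $1,138,620; Ferraro $1,877,460; Chaudhri $1,127,160; Petrov $429,160. Sum = $4,572,400.
No rounding difference to absorb.

Dube: $1,138,620; Ferraro: $1,877,460; Chaudhri: $1,127,160; Petrov: $429,160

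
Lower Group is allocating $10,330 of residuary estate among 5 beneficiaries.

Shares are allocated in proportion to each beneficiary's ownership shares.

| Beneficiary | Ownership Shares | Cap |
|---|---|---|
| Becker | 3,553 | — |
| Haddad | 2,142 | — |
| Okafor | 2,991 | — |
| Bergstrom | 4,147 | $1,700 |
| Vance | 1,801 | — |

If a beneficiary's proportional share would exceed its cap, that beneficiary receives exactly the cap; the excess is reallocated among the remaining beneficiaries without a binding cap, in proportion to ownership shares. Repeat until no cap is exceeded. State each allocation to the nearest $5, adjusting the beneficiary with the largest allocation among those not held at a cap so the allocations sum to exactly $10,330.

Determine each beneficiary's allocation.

Total ownership shares = 14,634.
Pro-rata shares before constraints: Becker 2,508.03; Haddad 1,512.02; Okafor 2,111.32; Bergstrom 2,927.33; Vance 1,271.31.
Capped: Bergstrom ($1,700); residual $8,630 reallocated over remaining ownership shares 10,487.
Remaining shares: Becker 2,923.85 → $2,925; Haddad 1,762.70 → $1,765; Okafor 2,461.36 → $2,460; Vance 1,482.09 → $1,480.

Becker: $2,925 | Haddad: $1,765 | Okafor: $2,460 | Bergstrom: $1,700 | Vance: $1,480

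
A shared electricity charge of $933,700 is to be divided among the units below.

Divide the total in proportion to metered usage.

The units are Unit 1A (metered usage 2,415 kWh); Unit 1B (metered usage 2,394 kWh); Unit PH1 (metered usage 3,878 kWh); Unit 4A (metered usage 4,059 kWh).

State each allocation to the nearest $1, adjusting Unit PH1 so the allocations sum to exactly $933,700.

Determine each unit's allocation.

Total metered usage = 12,746.
Raw shares: Unit 1A 2,415/12,746 × $933,700 = 176,909.27; Unit 1B 2,394/12,746 × $933,700 = 175,370.92; Unit PH1 3,878/12,746 × $933,700 = 284,080.39; Unit 4A 4,059/12,746 × $933,700 = 297,339.42.
After rounding ($1): Unit 1A $176,909; Unit 1B $175,371; Unit PH1 $284,080; Unit 4A $297,339. Sum = $933,699.
Difference $933,700 − $933,699 = +$1 applied to Unit PH1: Unit PH1 becomes $284,081.

Unit 1A: $176,909 | Unit 1B: $175,371 | Unit PH1: $284,081 | Unit 4A: $297,339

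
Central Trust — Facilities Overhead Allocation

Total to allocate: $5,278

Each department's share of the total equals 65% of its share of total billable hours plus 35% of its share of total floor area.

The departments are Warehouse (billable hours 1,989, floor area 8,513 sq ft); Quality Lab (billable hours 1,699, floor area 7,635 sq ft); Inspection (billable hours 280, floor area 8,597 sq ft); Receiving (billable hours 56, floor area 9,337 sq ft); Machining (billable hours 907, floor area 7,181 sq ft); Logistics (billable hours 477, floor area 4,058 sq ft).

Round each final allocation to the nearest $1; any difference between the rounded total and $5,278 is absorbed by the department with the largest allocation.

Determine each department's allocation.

Totals — billable hours 5,408, floor area 45,321.
Blended shares (65% billable hours + 35% floor area): Warehouse 0.3048; Quality Lab 0.2632; Inspection 0.1000; Receiving 0.0788; Machining 0.1645; Logistics 0.0887.
Unrounded shares: Warehouse 1,608.76; Quality Lab 1,389.01; Inspection 528.04; Receiving 416.10; Machining 868.08; Logistics 468.00.
At nearest $1: Warehouse $1,609; Quality Lab $1,389; Inspection $528; Receiving $416; Machining $868; Logistics $468. Sum = $5,278.
Rounded total matches; no reconciliation needed.

Warehouse: $1,609; Quality Lab: $1,389; Inspection: $528; Receiving: $416; Machining: $868; Logistics: $468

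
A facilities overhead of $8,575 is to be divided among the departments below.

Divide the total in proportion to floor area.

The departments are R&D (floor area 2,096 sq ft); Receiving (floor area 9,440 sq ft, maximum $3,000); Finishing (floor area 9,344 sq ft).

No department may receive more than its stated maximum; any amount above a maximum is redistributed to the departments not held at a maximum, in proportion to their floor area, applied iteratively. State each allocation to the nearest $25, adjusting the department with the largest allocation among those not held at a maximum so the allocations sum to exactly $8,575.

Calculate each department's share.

R&D: $1,025 · Receiving: $3,000 · Finishing: $4,550

Floor area total: 20,880.
Proportional shares (ignoring caps): R&D 860.79; Receiving 3,876.82; Finishing 3,837.39.
Capped: Receiving ($3,000); remaining pool $5,575 reallocated over remaining floor area 11,440.
Remaining shares: R&D 1,021.43 → $1,025; Finishing 4,553.57 → $4,550.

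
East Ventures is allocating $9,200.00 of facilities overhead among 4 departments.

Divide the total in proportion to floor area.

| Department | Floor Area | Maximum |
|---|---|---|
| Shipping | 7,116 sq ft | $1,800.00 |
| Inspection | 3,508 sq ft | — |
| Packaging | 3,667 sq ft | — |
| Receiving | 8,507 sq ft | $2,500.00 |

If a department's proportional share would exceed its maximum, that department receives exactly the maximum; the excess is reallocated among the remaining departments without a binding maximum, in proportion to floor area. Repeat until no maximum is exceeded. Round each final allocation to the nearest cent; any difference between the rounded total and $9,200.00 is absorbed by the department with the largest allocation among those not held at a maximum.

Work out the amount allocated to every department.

Shipping: $1,800.00 · Inspection: $2,395.71 · Packaging: $2,504.29 · Receiving: $2,500.00

Total floor area = 22,798.
Proportional shares (ignoring caps): Shipping 2,871.6203; Inspection 1,415.6330; Packaging 1,479.7965; Receiving 3,432.9503.
Held at cap: Shipping ($1,800.00), Receiving ($2,500.00); balance $4,900.00 reallocated over remaining floor area 7,175.
Shares after redistribution: Inspection 2,395.7073 → $2,395.71; Packaging 2,504.2927 → $2,504.29.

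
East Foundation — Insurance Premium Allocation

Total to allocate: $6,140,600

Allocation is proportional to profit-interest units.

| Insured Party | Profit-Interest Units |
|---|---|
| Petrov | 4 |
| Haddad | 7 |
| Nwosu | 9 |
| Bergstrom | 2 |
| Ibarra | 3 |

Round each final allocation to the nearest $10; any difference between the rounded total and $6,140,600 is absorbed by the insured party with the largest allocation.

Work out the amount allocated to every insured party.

Petrov: $982,500; Haddad: $1,719,370; Nwosu: $2,210,610; Bergstrom: $491,250; Ibarra: $736,870

Sum of profit-interest units: 25.
Unrounded shares: Petrov 4/25 × $6,140,600 = 982,496.00; Haddad 7/25 × $6,140,600 = 1,719,368.00; Nwosu 9/25 × $6,140,600 = 2,210,616.00; Bergstrom 2/25 × $6,140,600 = 491,248.00; Ibarra 3/25 × $6,140,600 = 736,872.00.
Rounded to nearest $10: Petrov $982,500; Haddad $1,719,370; Nwosu $2,210,620; Bergstrom $491,250; Ibarra $736,870. Sum = $6,140,610.
Difference $6,140,600 − $6,140,610 = −$10 applied to largest allocation (Nwosu): Nwosu becomes $2,210,610.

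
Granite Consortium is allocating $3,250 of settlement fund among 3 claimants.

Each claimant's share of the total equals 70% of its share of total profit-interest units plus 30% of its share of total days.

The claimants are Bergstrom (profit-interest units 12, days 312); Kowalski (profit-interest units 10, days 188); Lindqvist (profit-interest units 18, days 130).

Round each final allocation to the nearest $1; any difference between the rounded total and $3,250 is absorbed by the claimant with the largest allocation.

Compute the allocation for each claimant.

Totals — profit-interest units 40, days 630.
Blended shares (70% profit-interest units + 30% days): Bergstrom 0.3586; Kowalski 0.2645; Lindqvist 0.3769.
Proportional shares: Bergstrom 1,165.36; Kowalski 859.70; Lindqvist 1,224.94.
Rounded to nearest $1: Bergstrom $1,165; Kowalski $860; Lindqvist $1,225. Sum = $3,250.
No rounding difference to absorb.

Bergstrom: $1,165 · Kowalski: $860 · Lindqvist: $1,225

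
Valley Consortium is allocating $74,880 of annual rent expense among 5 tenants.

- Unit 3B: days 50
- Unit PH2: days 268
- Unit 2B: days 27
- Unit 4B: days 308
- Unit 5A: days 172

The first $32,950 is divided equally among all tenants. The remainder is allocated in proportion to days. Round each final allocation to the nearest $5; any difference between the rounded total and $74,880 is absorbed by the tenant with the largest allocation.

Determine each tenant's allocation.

Unit 3B: $9,130; Unit PH2: $20,210; Unit 2B: $7,960; Unit 4B: $22,250; Unit 5A: $15,330

First tranche $32,950 split equally: $6,590 each.
Remainder $41,930 by days (total 825): Unit 3B 2,541.21 → $2,540; Unit PH2 13,620.90 → $13,620; Unit 2B 1,372.25 → $1,370; Unit 4B 15,653.87 → $15,655; Unit 5A 8,741.77 → $8,740.
Rounding difference +$5 on remainder applied to Unit 4B.
Totals: Unit 3B $6,590 + $2,540 = $9,130; Unit PH2 $6,590 + $13,620 = $20,210; Unit 2B $6,590 + $1,370 = $7,960; Unit 4B $6,590 + $15,660 = $22,250; Unit 5A $6,590 + $8,740 = $15,330.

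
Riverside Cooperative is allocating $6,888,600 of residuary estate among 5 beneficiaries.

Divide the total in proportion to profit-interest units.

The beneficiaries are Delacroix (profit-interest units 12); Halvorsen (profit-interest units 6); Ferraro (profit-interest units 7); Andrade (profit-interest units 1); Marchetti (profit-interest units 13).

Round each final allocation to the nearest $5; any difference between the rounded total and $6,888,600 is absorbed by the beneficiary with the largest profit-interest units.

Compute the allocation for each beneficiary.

Profit-interest units total: 12 + 6 + 7 + 1 + 13 = 39.
Raw shares: Delacroix 2,119,569.23; Halvorsen 1,059,784.62; Ferraro 1,236,415.38; Andrade 176,630.77; Marchetti 2,296,200.00.
At nearest $5: Delacroix $2,119,570; Halvorsen $1,059,785; Ferraro $1,236,415; Andrade $176,630; Marchetti $2,296,200. Sum = $6,888,600.
Rounded total matches; no reconciliation needed.

Delacroix: $2,119,570 · Halvorsen: $1,059,785 · Ferraro: $1,236,415 · Andrade: $176,630 · Marchetti: $2,296,200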